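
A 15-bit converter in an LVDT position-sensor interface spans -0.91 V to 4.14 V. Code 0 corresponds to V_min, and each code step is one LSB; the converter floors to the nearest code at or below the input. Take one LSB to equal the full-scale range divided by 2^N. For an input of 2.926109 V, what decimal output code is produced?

The full-scale span is 4.14 − (-0.91) = 5.05 V. LSB = 5.05 V / 2^15 ≈ 154.1 µV.
V_in − V_min = 2.926109 − (-0.91) = 3.836109 V.
Divide by LSB: 3.836109 × 32768/5.05 = 24891.4098.
Truncating gives code 24891.

24891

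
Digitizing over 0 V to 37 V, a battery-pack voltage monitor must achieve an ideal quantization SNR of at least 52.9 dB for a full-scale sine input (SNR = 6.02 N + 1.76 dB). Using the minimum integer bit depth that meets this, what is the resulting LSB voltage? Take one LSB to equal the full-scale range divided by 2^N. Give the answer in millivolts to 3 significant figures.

72.3 mV

V_FS = 37 V.
N ≥ (52.9 − 1.76)/6.02 = 8.495 → N_min = 9.
LSB = 37 V ÷ 2^9 = 37/512 V = 72.3 mV.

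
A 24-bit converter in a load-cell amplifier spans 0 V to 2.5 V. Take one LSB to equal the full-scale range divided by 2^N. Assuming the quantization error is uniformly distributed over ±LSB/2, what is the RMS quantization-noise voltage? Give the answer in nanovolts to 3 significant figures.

Range is 2.5 V.
Step size = 2.5/16777216 V = 149.01 nV.
σ_q = LSB/√12 = 149.01 nV/3.4641 = 43.0 nV.

43.0 nV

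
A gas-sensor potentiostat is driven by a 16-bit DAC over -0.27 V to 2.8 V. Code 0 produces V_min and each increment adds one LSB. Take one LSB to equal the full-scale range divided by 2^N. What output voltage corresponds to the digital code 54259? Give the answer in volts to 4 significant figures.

The full-scale span is 2.8 − (-0.27) = 3.07 V. LSB = 3.07 V / 2^16.
V_out = V_min + code × LSB = -0.27 V + 54259 × 3.07 V / 65536
      = -0.27 V + 2.54173 V = 2.27173 V.

2.272 V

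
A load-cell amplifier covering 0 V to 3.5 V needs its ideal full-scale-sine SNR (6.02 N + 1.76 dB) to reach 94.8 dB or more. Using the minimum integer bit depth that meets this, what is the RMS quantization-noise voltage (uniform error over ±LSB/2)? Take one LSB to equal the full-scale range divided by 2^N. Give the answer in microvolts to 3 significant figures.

Full-scale range = 3.5 V.
Required N = ⌈(94.8 − 1.76)/6.02⌉ = ⌈15.455⌉ = 16.
Step size = 3.5/65536 V = 53.406 µV.
V_rms = LSB/√12 = 15.4 µV.

15.4 µV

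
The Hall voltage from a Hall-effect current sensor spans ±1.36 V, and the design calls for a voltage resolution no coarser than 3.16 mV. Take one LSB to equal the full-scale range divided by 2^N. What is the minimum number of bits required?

10 bits

The full-scale span is 1.36 − (-1.36) = 2.72 V.
2.72 V / 3.16 mV = 860.8. Since 2^9 = 512 and 2^10 = 1024, N = 10.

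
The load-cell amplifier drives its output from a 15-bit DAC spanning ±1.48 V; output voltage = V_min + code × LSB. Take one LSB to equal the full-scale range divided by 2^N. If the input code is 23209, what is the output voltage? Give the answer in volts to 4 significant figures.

0.6165 V

Range = 1.48 − (-1.48) = 2.96 V. LSB = 2.96 V / 2^15.
V_out = -1.48 + 23209 × (2.96/32768) V
      = -1.48 + 2.09652 = 0.616516 V.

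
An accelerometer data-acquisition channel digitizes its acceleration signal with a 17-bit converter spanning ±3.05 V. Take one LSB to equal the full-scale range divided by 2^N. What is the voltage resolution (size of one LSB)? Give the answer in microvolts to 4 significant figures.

Span: 3.05 V − (-3.05 V) = 6.1 V.
Number of codes = 2^17 = 131072.
LSB = 6.1 V ÷ 2^17 = 6.1/131072 V = 46.54 µV.

46.54 µV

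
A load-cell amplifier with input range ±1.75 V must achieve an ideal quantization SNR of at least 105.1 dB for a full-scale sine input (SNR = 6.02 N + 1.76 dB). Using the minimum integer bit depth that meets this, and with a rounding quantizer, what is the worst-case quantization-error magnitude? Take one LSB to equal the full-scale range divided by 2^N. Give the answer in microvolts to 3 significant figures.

Range = 1.75 − (-1.75) = 3.5 V.
6.02 N + 1.76 ≥ 105.1 gives N ≥ 17.166, so the minimum integer is 18.
One LSB is 3.5 V / 262144 = 13.351 µV.
Max error for round-to-nearest is LSB/2 = 6.68 µV.

6.68 µV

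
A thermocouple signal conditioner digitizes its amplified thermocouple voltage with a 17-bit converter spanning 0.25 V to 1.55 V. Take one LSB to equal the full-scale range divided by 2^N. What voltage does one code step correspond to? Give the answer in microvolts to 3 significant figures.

Full-scale range = 1.55 V − (0.25 V) = 1.3 V.
2^17 = 131072 levels.
LSB = 1.3 V ÷ 2^17 = 1.3/131072 V = 9.92 µV.

9.92 µV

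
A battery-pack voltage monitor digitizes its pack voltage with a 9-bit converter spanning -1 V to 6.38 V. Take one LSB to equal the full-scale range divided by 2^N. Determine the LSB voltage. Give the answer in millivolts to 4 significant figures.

Full-scale range = 6.38 V − (-1 V) = 7.38 V.
There are 2^9 = 512 steps.
LSB = 7.38 V ÷ 2^9 = 7.38/512 V = 14.41 mV.

14.41 mV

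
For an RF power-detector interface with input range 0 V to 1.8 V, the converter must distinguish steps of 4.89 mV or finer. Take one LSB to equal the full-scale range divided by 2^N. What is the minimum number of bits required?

9 bits

V_FS = 1.8 V.
1.8 V / 4.89 mV = 368.1. Since 2^8 = 256 and 2^9 = 512, N = 9.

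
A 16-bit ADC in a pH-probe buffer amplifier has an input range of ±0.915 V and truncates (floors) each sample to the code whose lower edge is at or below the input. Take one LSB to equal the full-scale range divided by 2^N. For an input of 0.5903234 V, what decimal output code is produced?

53908

Range = 0.915 − (-0.915) = 1.83 V. LSB = 1.83 V / 2^16 ≈ 27.92 µV.
(V_in − V_min) × 2^16/range = (0.5903234 − (-0.915)) × 65536/1.83 = 53908.675.
Floor → code = 53908.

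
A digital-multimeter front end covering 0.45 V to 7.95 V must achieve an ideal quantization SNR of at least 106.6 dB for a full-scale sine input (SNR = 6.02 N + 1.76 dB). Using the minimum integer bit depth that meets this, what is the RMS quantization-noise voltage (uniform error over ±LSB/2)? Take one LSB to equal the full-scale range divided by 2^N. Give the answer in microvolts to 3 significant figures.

8.26 µV

Span: 7.95 V − (0.45 V) = 7.5 V.
Required N = ⌈(106.6 − 1.76)/6.02⌉ = ⌈17.415⌉ = 18.
One LSB is 7.5 V / 262144 = 28.610 µV.
RMS noise = LSB/√12 = 8.26 µV.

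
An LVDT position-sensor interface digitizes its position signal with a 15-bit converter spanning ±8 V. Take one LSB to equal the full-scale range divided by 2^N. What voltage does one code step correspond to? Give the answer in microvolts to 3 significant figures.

The full-scale span is 8 − (-8) = 16 V.
Number of codes = 2^15 = 32768.
Step size = 16/32768 V = 488 µV.

488 µV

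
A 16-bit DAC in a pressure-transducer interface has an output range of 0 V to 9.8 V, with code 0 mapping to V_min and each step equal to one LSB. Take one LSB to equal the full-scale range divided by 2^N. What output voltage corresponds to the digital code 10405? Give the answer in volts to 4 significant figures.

Range is 9.8 V. LSB = 9.8 V / 2^16.
Output = V_min + (10405/65536) × range = 0 + 0.158768 × 9.8 V
      = 0 + 1.55592 = 1.55592 V.

1.556 V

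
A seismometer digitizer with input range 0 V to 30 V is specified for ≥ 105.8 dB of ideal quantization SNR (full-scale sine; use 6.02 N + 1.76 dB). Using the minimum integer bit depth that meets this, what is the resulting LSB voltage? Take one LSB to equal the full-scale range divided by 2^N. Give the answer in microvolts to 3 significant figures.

114 µV

V_FS = 30 V.
6.02 N + 1.76 ≥ 105.8 gives N ≥ 17.282, so the minimum integer is 18.
Step size = 30/262144 V = 114 µV.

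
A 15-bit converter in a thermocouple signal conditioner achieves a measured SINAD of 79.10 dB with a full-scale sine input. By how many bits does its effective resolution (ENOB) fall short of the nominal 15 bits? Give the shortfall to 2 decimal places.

2.15 bits

ENOB = (SINAD − 1.76)/6.02 = (79.10 − 1.76)/6.02 = 12.8472 bits.
Lost resolution: 15 − 12.8472 = 2.1528 bits.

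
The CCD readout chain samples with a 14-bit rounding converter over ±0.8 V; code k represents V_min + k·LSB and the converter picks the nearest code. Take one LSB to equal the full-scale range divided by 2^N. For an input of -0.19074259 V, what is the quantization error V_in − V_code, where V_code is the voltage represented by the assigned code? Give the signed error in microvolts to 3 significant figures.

−19.9 µV

Span: 0.8 V − (-0.8 V) = 1.6 V. LSB = 1.6 V / 2^14 ≈ 97.66 µV.
Position in LSBs: (-0.19074259 − (-0.8)) × 16384/1.6 = 6238.7959; rounding gives k = 6239.
V_code = -0.8 + (6239/16384) × 1.6 = -0.19072265625 V.
V_in − V_code = -0.19074259 − (-0.19072265625) = −19.9 µV.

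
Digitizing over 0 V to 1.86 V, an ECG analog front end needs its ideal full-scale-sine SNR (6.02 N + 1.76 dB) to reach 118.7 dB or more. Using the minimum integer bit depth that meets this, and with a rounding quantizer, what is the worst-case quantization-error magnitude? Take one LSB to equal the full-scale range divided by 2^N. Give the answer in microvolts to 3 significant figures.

0.887 µV

V_FS = 1.86 V.
6.02 N + 1.76 ≥ 118.7 gives N ≥ 19.425, so the minimum integer is 20.
Step size = 1.86/1048576 V = 1.7738 µV.
Max error for round-to-nearest is LSB/2 = 0.887 µV.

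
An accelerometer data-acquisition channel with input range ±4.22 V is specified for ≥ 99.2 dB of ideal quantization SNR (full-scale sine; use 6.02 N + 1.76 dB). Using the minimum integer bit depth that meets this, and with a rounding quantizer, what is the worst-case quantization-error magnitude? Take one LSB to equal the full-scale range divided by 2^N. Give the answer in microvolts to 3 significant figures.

32.2 µV

Range = 4.22 − (-4.22) = 8.44 V.
6.02 N + 1.76 ≥ 99.2 gives N ≥ 16.186, so the minimum integer is 17.
Step size = 8.44/131072 V = 64.392 µV.
|e|_max = LSB/2 = 32.2 µV.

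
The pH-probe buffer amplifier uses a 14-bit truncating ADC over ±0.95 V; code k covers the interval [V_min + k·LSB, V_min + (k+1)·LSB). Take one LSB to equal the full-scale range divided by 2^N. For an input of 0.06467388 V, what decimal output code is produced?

8749

The full-scale span is 0.95 − (-0.95) = 1.9 V. LSB = 1.9 V / 2^14 ≈ 116.0 µV.
V_in − V_min = 0.06467388 − (-0.95) = 1.01467388 V.
Divide by LSB: 1.01467388 × 16384/1.9 = 8749.6931.
Truncating gives code 8749.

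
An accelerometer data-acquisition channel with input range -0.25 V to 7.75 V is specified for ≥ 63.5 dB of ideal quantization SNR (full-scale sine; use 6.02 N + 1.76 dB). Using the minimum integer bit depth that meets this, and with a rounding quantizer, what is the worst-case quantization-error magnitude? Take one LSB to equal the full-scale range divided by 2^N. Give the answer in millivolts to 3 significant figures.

Full-scale range = 7.75 V − (-0.25 V) = 8 V.
N ≥ (63.5 − 1.76)/6.02 = 10.256 → N_min = 11.
LSB = 8 V / 2^11 = 3.9063 mV.
|e|_max = LSB/2 = 1.95 mV.

1.95 mV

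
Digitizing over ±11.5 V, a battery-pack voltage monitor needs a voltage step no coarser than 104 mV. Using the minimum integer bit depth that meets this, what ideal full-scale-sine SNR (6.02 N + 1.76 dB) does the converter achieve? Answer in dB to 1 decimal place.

Range = 11.5 − (-11.5) = 23 V.
Levels needed ≥ 23/104 mV = 221.2. 2^8 = 256 suffices, so N_min = 8.
Ideal SNR at N = 8: 6.02·8 + 1.76 = 49.9 dB.

49.9 dB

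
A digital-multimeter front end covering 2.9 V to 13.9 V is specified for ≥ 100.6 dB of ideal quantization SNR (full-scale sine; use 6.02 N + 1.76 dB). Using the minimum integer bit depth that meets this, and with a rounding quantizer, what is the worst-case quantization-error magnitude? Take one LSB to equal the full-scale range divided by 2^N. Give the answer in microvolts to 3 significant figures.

42.0 µV

Full-scale range = 13.9 V − (2.9 V) = 11 V.
6.02 N + 1.76 ≥ 100.6 gives N ≥ 16.419, so the minimum integer is 17.
LSB = 11 V ÷ 2^17 = 11/131072 V = 83.923 µV.
|e|_max = LSB/2 = 42.0 µV.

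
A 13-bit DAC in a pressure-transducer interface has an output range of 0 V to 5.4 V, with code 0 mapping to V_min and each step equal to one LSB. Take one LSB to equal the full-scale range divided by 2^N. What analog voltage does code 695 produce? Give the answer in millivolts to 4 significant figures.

Full-scale range = 5.4 V. LSB = 5.4 V / 2^13.
V_out = 0 + 695 × (5.4/8192) V
      = 0 + 0.458130 = 0.458130 V.

458.1 mV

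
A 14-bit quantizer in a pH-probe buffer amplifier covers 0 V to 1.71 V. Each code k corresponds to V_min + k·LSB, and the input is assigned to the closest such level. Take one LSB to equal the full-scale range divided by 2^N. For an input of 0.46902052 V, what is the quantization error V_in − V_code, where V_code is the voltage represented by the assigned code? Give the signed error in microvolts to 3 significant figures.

Full-scale range = 1.71 V. LSB = 1.71 V / 2^14 ≈ 104.4 µV.
(0.46902052 − (0)) / LSB = 0.46902052 × 16384/1.71 = 4493.8200. Nearest integer: k = 4494.
V_code = 0 + (4494/16384) × 1.71 = 0.46903930664 V.
Error = V_in − V_code = 0.46902052 − (0.46903930664) = −18.8 µV.

−18.8 µV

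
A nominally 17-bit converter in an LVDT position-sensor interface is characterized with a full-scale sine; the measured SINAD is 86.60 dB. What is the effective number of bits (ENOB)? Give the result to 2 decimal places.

(86.60 − 1.76) / 6.02 = 84.84/6.02 = 14.0930 effective bits.

14.09 bits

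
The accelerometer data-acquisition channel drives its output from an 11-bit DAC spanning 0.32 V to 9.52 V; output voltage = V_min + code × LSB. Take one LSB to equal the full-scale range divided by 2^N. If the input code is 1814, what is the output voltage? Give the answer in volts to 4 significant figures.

8.469 V

Full-scale range = 9.52 V − (0.32 V) = 9.2 V. LSB = 9.2 V / 2^11.
V_out = 0.32 + 1814 × (9.2/2048) V
      = 0.32 + 8.14883 = 8.46883 V.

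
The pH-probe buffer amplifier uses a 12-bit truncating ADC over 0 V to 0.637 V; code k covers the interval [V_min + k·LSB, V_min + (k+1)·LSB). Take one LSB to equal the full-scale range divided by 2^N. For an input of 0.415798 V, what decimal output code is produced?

2673

Full-scale range = 0.637 V. LSB = 0.637 V / 2^12 ≈ 155.5 µV.
V_in − V_min = 0.415798 − (0) = 0.415798 V.
Divide by LSB: 0.415798 × 4096/0.637 = 2673.6399.
Truncating gives code 2673.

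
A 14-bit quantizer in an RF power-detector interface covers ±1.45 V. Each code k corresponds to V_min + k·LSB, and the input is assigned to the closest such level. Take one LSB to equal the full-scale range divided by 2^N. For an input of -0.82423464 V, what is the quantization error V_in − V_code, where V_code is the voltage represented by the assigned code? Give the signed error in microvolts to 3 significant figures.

Span: 1.45 V − (-1.45 V) = 2.9 V. LSB = 2.9 V / 2^14 ≈ 177.0 µV.
Position in LSBs: (-0.82423464 − (-1.45)) × 16384/2.9 = 3535.3585; rounding gives k = 3535.
Reconstructed level: -1.45 + 3535 × 2.9/16384 V = -0.82429809570 V.
e = -0.82423464 − (-0.82429809570) = +63.5 µV.

+63.5 µV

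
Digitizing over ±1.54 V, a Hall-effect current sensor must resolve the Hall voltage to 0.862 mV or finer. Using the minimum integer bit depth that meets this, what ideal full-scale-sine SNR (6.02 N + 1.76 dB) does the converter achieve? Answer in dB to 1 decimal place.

74.0 dB

Range = 1.54 − (-1.54) = 3.08 V.
3.08 V / 0.862 mV = 3573. Since 2^11 = 2048 and 2^12 = 4096, N = 12.
SNR = 6.02 × 12 + 1.76 = 74.00 dB.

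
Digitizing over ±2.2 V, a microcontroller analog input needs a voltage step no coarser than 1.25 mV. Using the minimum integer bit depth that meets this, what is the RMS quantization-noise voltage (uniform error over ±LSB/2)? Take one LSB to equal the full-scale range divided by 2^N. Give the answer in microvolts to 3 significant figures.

The full-scale span is 2.2 − (-2.2) = 4.4 V.
Need 2^N ≥ 4.4 V / 1.25 mV = 3520 → N_min = 12.
LSB = 4.4 V ÷ 2^12 = 4.4/4096 V = 1.0742 mV.
σ_q = LSB/√12 = 1.0742 mV/3.4641 = 310 µV.

310 µV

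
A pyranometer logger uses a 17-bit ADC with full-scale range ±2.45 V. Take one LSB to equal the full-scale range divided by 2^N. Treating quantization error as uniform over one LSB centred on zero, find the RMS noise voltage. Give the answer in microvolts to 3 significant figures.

Full-scale range = 2.45 V − (-2.45 V) = 4.9 V.
One LSB is 4.9 V / 131072 = 37.384 µV.
σ_q = LSB/√12 = 37.384 µV/3.4641 = 10.8 µV.

10.8 µV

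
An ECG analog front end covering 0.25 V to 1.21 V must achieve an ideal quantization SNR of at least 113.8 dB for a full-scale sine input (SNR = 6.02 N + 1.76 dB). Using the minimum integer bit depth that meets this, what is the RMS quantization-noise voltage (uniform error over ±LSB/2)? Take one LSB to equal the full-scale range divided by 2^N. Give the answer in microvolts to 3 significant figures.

0.529 µV

Range = 1.21 − (0.25) = 0.96 V.
N ≥ (113.8 − 1.76)/6.02 = 18.611 → N_min = 19.
LSB = 0.96 V / 2^19 = 1.8311 µV.
σ_q = LSB/√12 = 1.8311 µV/3.4641 = 0.529 µV.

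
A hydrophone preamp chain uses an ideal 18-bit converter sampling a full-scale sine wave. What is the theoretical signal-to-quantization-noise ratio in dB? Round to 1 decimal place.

110.1 dB

For an ideal N-bit converter with full-scale sine input, SNR = 6.02 N + 1.76 dB. SNR = 6.02 × 18 + 1.76 = 108.36 + 1.76 = 110.12 dB.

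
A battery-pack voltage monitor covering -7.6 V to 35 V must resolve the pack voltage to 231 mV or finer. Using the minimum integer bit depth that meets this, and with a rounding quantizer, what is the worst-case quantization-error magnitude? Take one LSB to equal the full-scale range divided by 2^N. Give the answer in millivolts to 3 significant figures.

83.2 mV

The full-scale span is 35 − (-7.6) = 42.6 V.
42.6 V / 231 mV = 184.4. Since 2^7 = 128 and 2^8 = 256, N = 8.
One LSB is 42.6 V / 256 = 166.41 mV.
Max error for round-to-nearest is LSB/2 = 83.2 mV.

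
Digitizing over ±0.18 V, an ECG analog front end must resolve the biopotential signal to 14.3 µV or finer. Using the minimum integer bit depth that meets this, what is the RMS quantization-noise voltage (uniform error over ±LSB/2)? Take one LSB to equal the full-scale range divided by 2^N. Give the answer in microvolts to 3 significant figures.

Span: 0.18 V − (-0.18 V) = 0.36 V.
Need 2^N ≥ 0.36 V / 14.3 µV = 25170 → N_min = 15.
One LSB is 0.36 V / 32768 = 10.986 µV.
RMS noise = LSB/√12 = 3.17 µV.

3.17 µV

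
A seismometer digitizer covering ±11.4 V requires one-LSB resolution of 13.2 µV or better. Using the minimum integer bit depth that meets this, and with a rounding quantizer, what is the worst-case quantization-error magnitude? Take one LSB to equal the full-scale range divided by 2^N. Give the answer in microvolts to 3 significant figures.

5.44 µV

The full-scale span is 11.4 − (-11.4) = 22.8 V.
Levels needed ≥ 22.8/13.2 µV = 1.727e6. 2^21 = 2097152 suffices, so N_min = 21.
LSB = 22.8 V / 2^21 = 10.872 µV.
|e|_max = LSB/2 = 5.44 µV.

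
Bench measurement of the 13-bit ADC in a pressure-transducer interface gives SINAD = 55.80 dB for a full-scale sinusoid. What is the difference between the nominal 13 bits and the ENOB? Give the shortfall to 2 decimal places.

4.02 bits

Effective bits = (55.80 − 1.76)/6.02 = 8.9767.
Lost resolution: 13 − 8.9767 = 4.0233 bits.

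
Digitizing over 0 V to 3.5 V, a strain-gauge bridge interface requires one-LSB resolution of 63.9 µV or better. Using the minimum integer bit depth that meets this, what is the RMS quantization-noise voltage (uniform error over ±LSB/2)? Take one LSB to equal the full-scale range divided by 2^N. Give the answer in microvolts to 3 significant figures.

V_FS = 3.5 V.
3.5 V / 63.9 µV = 54770. Since 2^15 = 32768 and 2^16 = 65536, N = 16.
LSB = 3.5 V / 2^16 = 53.406 µV.
V_rms = LSB/√12 = 15.4 µV.

15.4 µV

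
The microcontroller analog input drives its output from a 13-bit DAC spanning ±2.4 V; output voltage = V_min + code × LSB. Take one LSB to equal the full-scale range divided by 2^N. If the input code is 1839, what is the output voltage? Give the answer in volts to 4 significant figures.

Range = 2.4 − (-2.4) = 4.8 V. LSB = 4.8 V / 2^13.
V_out = V_min + code × LSB = -2.4 V + 1839 × 4.8 V / 8192
      = -2.4 V + 1.07754 V = -1.32246 V.

-1.322 V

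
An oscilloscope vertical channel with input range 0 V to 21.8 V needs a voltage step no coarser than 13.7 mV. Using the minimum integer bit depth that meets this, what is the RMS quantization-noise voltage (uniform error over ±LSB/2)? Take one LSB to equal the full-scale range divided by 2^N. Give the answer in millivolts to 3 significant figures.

3.07 mV

Range is 21.8 V.
Required number of levels: 21.8/13.7 mV = 1591.2; smallest N with 2^N ≥ that is 11.
Step size = 21.8/2048 V = 10.645 mV.
RMS noise = LSB/√12 = 3.07 mV.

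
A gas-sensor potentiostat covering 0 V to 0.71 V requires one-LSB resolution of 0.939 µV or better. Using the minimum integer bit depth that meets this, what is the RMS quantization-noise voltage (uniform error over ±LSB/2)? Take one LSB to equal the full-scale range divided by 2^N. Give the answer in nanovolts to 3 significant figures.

195 nV

V_FS = 0.71 V.
Need 2^N ≥ 0.71 V / 0.939 µV = 756100 → N_min = 20.
Step size = 0.71/1048576 V = 0.67711 µV.
RMS noise = LSB/√12 = 195 nV.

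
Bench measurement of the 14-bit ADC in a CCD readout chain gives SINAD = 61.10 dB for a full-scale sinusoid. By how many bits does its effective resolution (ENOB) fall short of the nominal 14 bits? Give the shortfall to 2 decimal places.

4.14 bits

N_eff = (61.10 − 1.76)/6.02 = 9.8571 bits.
14 − 9.8571 = 4.14 bits below nominal.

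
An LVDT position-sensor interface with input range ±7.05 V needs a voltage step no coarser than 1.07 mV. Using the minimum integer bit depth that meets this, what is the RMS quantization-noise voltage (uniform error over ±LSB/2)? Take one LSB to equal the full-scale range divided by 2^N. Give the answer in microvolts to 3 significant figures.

248 µV

The full-scale span is 7.05 − (-7.05) = 14.1 V.
Levels needed ≥ 14.1/1.07 mV = 13180. 2^14 = 16384 suffices, so N_min = 14.
LSB = 14.1 V / 2^14 = 0.86060 mV.
RMS noise = LSB/√12 = 248 µV.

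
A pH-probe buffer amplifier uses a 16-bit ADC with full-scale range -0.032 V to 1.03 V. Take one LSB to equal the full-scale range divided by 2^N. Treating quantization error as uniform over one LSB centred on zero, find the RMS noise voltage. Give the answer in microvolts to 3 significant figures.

Span: 1.03 V − (-0.032 V) = 1.062 V.
LSB = 1.062 V ÷ 2^16 = 1.062/65536 V = 16.205 µV.
RMS of a uniform error over width LSB is LSB/√12 = 4.68 µV.

4.68 µV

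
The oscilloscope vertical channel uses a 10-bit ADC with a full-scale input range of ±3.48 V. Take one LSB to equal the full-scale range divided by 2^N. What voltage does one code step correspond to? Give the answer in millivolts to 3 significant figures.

6.80 mV

Span: 3.48 V − (-3.48 V) = 6.96 V.
Number of codes = 2^10 = 1024.
Step size = 6.96/1024 V = 6.80 mV.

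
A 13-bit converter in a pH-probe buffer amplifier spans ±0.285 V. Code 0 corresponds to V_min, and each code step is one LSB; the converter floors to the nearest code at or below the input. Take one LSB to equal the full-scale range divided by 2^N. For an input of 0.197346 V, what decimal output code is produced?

6932

The full-scale span is 0.285 − (-0.285) = 0.57 V. LSB = 0.57 V / 2^13 ≈ 69.58 µV.
V_in − V_min = 0.197346 − (-0.285) = 0.482346 V.
Divide by LSB: 0.482346 × 8192/0.57 = 6932.2429.
Truncating gives code 6932.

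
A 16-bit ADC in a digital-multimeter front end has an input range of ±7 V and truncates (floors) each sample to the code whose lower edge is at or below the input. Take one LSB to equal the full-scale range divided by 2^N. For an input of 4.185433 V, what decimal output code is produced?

The full-scale span is 7 − (-7) = 14 V. LSB = 14 V / 2^16 ≈ 213.6 µV.
V_in − V_min = 4.185433 − (-7) = 11.185433 V.
Divide by LSB: 11.185433 × 65536/14 = 52360.6098.
Truncating gives code 52360.

52360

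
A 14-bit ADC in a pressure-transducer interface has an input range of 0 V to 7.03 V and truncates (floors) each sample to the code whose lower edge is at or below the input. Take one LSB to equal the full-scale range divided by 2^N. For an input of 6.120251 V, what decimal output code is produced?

Range is 7.03 V. LSB = 7.03 V / 2^14 ≈ 429.1 µV.
V_in − V_min = 6.120251 − (0) = 6.120251 V.
Divide by LSB: 6.120251 × 16384/7.03 = 14263.7543.
Truncating gives code 14263.

14263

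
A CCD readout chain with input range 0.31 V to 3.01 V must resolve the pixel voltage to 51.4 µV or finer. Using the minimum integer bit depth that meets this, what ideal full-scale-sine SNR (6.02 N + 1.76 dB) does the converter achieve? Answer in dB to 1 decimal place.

The full-scale span is 3.01 − (0.31) = 2.7 V.
2.7 V / 51.4 µV = 52530. Since 2^15 = 32768 and 2^16 = 65536, N = 16.
SNR = 6.02 × 16 + 1.76 = 98.08 dB.

98.1 dB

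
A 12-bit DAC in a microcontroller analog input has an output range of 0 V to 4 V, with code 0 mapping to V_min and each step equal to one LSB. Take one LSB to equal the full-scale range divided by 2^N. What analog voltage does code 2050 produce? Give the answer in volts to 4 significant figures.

2.002 V

Range is 4 V. LSB = 4 V / 2^12.
V_out = V_min + code × LSB = 0 V + 2050 × 4 V / 4096
      = 0 + 2.00195 = 2.00195 V.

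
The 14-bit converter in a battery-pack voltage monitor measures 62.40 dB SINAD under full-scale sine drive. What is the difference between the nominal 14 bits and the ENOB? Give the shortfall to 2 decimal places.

3.93 bits

N_eff = (62.40 − 1.76)/6.02 = 10.0731 bits.
14 − 10.0731 = 3.93 bits below nominal.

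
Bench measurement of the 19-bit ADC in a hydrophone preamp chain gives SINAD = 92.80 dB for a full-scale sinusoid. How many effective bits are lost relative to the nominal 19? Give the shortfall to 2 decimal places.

3.88 bits

ENOB = (SINAD − 1.76)/6.02 = (92.80 − 1.76)/6.02 = 15.1229 bits.
19 − 15.1229 = 3.88 bits below nominal.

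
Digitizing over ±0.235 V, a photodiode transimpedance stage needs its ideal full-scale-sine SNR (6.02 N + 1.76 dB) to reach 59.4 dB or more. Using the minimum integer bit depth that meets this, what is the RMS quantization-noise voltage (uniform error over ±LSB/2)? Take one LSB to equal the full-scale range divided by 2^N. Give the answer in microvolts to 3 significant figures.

132 µV

Span: 0.235 V − (-0.235 V) = 0.47 V.
Solving 6.02 N ≥ 59.4 − 1.76: N ≥ 9.575. Round up → N = 10.
Step size = 0.47/1024 V = 458.98 µV.
RMS noise = LSB/√12 = 132 µV.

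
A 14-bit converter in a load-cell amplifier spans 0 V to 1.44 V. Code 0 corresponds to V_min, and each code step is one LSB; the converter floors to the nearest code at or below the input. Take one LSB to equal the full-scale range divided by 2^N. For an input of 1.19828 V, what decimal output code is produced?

Range is 1.44 V. LSB = 1.44 V / 2^14 ≈ 87.89 µV.
V_in − V_min = 1.19828 − (0) = 1.19828 V.
Divide by LSB: 1.19828 × 16384/1.44 = 13633.7636.
Truncating gives code 13633.

13633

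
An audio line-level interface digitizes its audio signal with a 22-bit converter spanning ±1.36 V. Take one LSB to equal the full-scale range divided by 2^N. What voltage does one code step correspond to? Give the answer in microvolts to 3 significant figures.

Span: 1.36 V − (-1.36 V) = 2.72 V.
Number of codes = 2^22 = 4194304.
LSB = 2.72 V ÷ 2^22 = 2.72/4194304 V = 0.648 µV.

0.648 µV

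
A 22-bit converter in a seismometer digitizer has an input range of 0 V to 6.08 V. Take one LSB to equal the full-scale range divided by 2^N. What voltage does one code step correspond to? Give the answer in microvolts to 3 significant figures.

Range is 6.08 V.
There are 2^22 = 4194304 steps.
One LSB is 6.08 V / 4194304 = 1.45 µV.

1.45 µV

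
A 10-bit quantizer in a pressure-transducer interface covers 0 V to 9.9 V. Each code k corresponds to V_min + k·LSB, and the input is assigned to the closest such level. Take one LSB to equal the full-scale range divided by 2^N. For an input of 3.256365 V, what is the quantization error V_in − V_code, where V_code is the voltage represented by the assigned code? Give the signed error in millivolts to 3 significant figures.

−1.74 mV

Full-scale range = 9.9 V. LSB = 9.9 V / 2^10 ≈ 9.668 mV.
(V_in − V_min)/LSB = (3.256365 − (0)) × 1024/9.9 = 336.8200 → nearest code k = 337.
V_code = V_min + k × range/2^10 = 0 + 337 × 9.9/1024 = 3.258105469 V.
Error = V_in − V_code = 3.256365 − (3.258105469) = −1.74 mV.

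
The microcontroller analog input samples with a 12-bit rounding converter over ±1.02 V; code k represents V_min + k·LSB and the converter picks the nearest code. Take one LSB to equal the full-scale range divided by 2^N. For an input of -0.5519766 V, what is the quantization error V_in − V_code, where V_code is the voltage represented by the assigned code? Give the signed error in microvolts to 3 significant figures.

Full-scale range = 1.02 V − (-1.02 V) = 2.04 V. LSB = 2.04 V / 2^12 ≈ 498.0 µV.
(V_in − V_min)/LSB = (-0.5519766 − (-1.02)) × 4096/2.04 = 939.7176 → nearest code k = 940.
V_code = -1.02 + (940/4096) × 2.04 = -0.5518359375 V.
V_in − V_code = -0.5519766 − (-0.5518359375) = −141 µV.

−141 µV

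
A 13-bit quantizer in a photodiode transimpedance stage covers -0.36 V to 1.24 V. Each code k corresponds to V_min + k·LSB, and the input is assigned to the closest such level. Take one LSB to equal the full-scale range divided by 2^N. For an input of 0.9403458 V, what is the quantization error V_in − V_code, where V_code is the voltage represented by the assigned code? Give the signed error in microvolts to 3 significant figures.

Full-scale range = 1.24 V − (-0.36 V) = 1.6 V. LSB = 1.6 V / 2^13 ≈ 195.3 µV.
(0.9403458 − (-0.36)) / LSB = 1.3003458 × 8192/1.6 = 6657.7705. Nearest integer: k = 6658.
V_code = -0.36 + (6658/8192) × 1.6 = 0.9403906250 V.
Error = V_in − V_code = 0.9403458 − (0.9403906250) = −44.8 µV.

−44.8 µV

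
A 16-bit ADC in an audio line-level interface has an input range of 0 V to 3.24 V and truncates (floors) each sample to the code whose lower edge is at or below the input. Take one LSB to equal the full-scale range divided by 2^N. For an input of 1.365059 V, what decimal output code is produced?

V_FS = 3.24 V. LSB = 3.24 V / 2^16 ≈ 49.44 µV.
(V_in − V_min) × 2^16/range = (1.365059 − (0)) × 65536/3.24 = 27611.267.
Floor → code = 27611.

27611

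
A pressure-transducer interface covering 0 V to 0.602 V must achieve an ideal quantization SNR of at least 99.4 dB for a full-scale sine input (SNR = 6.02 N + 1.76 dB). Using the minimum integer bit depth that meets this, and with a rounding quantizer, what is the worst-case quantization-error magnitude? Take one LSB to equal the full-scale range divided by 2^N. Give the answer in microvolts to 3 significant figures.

V_FS = 0.602 V.
Solving 6.02 N ≥ 99.4 − 1.76: N ≥ 16.219. Round up → N = 17.
Step size = 0.602/131072 V = 4.5929 µV.
|e|_max = LSB/2 = 2.30 µV.

2.30 µV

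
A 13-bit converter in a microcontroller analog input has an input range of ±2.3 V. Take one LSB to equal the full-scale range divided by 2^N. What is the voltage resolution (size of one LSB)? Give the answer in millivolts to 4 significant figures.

0.5615 mV

Range = 2.3 − (-2.3) = 4.6 V.
There are 2^13 = 8192 steps.
LSB = 4.6 V ÷ 2^13 = 4.6/8192 V = 0.5615 mV.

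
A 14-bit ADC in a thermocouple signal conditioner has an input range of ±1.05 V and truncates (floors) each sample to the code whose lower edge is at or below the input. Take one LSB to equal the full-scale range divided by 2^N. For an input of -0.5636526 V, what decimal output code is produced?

Full-scale range = 1.05 V − (-1.05 V) = 2.1 V. LSB = 2.1 V / 2^14 ≈ 128.2 µV.
code = ⌊(V_in − V_min)/LSB⌋ = ⌊(V_in − V_min) × 2^14 / range⌋
     = ⌊(-0.5636526 − (-1.05)) × 16384 / 2.1⌋ = ⌊0.4863474 × 16384/2.1⌋
     = ⌊3794.436⌋ = 3794.

3794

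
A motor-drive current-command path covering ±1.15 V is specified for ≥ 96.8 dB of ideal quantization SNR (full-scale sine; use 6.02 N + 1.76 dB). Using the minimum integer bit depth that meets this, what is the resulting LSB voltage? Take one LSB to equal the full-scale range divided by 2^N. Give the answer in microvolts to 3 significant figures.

Range = 1.15 − (-1.15) = 2.3 V.
N ≥ (96.8 − 1.76)/6.02 = 15.787 → N_min = 16.
Step size = 2.3/65536 V = 35.1 µV.

35.1 µV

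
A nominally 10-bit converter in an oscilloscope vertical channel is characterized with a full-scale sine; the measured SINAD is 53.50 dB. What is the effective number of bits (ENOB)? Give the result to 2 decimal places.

ENOB = (53.50 − 1.76)/6.02 = 8.5947 bits.

8.59 bits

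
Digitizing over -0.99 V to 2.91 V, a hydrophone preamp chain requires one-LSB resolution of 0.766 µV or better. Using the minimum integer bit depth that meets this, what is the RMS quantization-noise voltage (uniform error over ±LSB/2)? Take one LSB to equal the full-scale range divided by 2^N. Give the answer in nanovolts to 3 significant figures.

134 nV

The full-scale span is 2.91 − (-0.99) = 3.9 V.
3.9 V / 0.766 µV = 5.091e6. Since 2^22 = 4194304 and 2^23 = 8388608, N = 23.
One LSB is 3.9 V / 8388608 = 464.92 nV.
V_rms = LSB/√12 = 134 nV.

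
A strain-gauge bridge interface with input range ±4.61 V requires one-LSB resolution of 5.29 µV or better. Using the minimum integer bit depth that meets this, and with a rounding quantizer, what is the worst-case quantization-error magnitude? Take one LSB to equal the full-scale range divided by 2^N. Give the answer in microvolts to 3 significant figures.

Range = 4.61 − (-4.61) = 9.22 V.
Need 2^N ≥ 9.22 V / 5.29 µV = 1.743e6 → N_min = 21.
LSB = 9.22 V / 2^21 = 4.3964 µV.
Half an LSB is 2.20 µV.

2.20 µV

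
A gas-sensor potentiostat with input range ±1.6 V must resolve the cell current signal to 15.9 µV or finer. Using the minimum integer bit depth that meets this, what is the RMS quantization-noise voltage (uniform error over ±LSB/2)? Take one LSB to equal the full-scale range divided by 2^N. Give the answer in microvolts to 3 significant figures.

The full-scale span is 1.6 − (-1.6) = 3.2 V.
3.2 V / 15.9 µV = 201300. Since 2^17 = 131072 and 2^18 = 262144, N = 18.
LSB = 3.2 V ÷ 2^18 = 3.2/262144 V = 12.207 µV.
RMS noise = LSB/√12 = 3.52 µV.

3.52 µV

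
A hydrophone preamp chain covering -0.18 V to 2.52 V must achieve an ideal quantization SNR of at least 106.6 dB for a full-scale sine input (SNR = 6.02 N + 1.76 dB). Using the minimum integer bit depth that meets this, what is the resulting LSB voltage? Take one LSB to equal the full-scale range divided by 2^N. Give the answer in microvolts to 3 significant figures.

Range = 2.52 − (-0.18) = 2.7 V.
Solving 6.02 N ≥ 106.6 − 1.76: N ≥ 17.415. Round up → N = 18.
LSB = 2.7 V / 2^18 = 10.3 µV.

10.3 µV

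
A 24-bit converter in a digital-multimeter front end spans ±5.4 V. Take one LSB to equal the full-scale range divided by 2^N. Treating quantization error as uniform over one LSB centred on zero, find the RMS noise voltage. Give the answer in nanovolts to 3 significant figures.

The full-scale span is 5.4 − (-5.4) = 10.8 V.
One LSB is 10.8 V / 16777216 = 0.64373 µV.
V_rms = LSB/√12 = 0.64373 µV / √12 = 186 nV.

186 nV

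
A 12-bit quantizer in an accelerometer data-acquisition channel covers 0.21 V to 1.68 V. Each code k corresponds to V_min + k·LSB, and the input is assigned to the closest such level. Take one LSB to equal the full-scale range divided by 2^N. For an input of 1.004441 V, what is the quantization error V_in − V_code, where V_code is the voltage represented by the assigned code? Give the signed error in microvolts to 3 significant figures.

The full-scale span is 1.68 − (0.21) = 1.47 V. LSB = 1.47 V / 2^12 ≈ 358.9 µV.
Position in LSBs: (1.004441 − (0.21)) × 4096/1.47 = 2213.6261; rounding gives k = 2214.
V_code = 0.21 + (2214/4096) × 1.47 = 1.004575195 V.
e = 1.004441 − (1.004575195) = −134 µV.

−134 µV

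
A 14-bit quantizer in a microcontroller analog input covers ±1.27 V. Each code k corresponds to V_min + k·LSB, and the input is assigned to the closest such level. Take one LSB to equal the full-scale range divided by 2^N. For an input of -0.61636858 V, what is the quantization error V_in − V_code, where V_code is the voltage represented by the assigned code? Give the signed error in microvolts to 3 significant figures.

+27.9 µV

Full-scale range = 1.27 V − (-1.27 V) = 2.54 V. LSB = 2.54 V / 2^14 ≈ 155.0 µV.
(-0.61636858 − (-1.27)) / LSB = 0.65363142 × 16384/2.54 = 4216.1800. Nearest integer: k = 4216.
Reconstructed level: -1.27 + 4216 × 2.54/16384 V = -0.61639648438 V.
Error = V_in − V_code = -0.61636858 − (-0.61639648438) = +27.9 µV.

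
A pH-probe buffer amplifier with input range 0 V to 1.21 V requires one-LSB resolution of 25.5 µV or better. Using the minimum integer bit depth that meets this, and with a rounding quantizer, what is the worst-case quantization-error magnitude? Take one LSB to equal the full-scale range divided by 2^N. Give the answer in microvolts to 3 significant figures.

9.23 µV

Range is 1.21 V.
1.21 V / 25.5 µV = 47450. Since 2^15 = 32768 and 2^16 = 65536, N = 16.
Step size = 1.21/65536 V = 18.463 µV.
Half an LSB is 9.23 µV.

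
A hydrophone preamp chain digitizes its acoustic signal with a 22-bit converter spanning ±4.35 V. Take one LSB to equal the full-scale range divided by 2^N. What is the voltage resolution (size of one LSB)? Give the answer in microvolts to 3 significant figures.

2.07 µV

Range = 4.35 − (-4.35) = 8.7 V.
2^22 = 4194304 levels.
Step size = 8.7/4194304 V = 2.07 µV.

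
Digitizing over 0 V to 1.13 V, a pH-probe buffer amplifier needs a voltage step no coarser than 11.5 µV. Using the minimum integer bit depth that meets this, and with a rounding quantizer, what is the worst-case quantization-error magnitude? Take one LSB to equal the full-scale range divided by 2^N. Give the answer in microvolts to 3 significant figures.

4.31 µV

Range is 1.13 V.
Levels needed ≥ 1.13/11.5 µV = 98260. 2^17 = 131072 suffices, so N_min = 17.
Step size = 1.13/131072 V = 8.6212 µV.
Max error for round-to-nearest is LSB/2 = 4.31 µV.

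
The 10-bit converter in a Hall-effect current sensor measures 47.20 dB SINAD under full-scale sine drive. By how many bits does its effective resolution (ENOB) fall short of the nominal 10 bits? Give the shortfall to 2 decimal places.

2.45 bits

Effective bits = (47.20 − 1.76)/6.02 = 7.5482.
10 − 7.5482 = 2.45 bits below nominal.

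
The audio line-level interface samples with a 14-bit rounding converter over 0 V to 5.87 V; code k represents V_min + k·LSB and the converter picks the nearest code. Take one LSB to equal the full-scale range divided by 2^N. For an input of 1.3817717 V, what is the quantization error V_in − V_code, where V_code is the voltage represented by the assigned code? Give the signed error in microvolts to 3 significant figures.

Full-scale range = 5.87 V. LSB = 5.87 V / 2^14 ≈ 358.3 µV.
(1.3817717 − (0)) / LSB = 1.3817717 × 16384/5.87 = 3856.7202. Nearest integer: k = 3857.
Reconstructed level: 0 + 3857 × 5.87/16384 V = 1.3818719482 V.
V_in − V_code = 1.3817717 − (1.3818719482) = −100 µV.

−100 µV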